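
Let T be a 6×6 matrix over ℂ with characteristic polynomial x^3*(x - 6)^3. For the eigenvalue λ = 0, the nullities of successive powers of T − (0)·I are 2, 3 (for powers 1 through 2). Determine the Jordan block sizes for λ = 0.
Block sizes for λ = 0: [2, 1]

From the dimensions of kernels of powers, the number of Jordan blocks of size at least j is d_j − d_{j−1} where d_j = dim ker(N^j) (with d_0 = 0). Computing the differences gives [2, 1].
The number of blocks of size exactly k is (#blocks of size ≥ k) − (#blocks of size ≥ k + 1), so the partition is: 1 block(s) of size 1, 1 block(s) of size 2.
In nonincreasing order the block sizes are [2, 1].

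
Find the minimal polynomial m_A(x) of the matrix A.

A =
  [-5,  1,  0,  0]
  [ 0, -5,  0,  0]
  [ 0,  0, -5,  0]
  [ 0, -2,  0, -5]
x^2 + 10*x + 25

The characteristic polynomial is χ_A(x) = (x + 5)^4, so the eigenvalues are known. The minimal polynomial is
  m_A(x) = Π_λ (x − λ)^{k_λ}
where k_λ is the size of the *largest* Jordan block for λ (equivalently, the smallest k with (A − λI)^k v = 0 for every generalised eigenvector v of λ).

  λ = -5: largest Jordan block has size 2, contributing (x + 5)^2

So m_A(x) = (x + 5)^2 = x^2 + 10*x + 25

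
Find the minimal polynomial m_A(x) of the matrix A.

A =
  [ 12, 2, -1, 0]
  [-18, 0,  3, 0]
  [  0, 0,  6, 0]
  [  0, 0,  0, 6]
x^2 - 12*x + 36

The characteristic polynomial is χ_A(x) = (x - 6)^4, so the eigenvalues are known. The minimal polynomial is
  m_A(x) = Π_λ (x − λ)^{k_λ}
where k_λ is the size of the *largest* Jordan block for λ (equivalently, the smallest k with (A − λI)^k v = 0 for every generalised eigenvector v of λ).

  λ = 6: largest Jordan block has size 2, contributing (x − 6)^2

So m_A(x) = (x - 6)^2 = x^2 - 12*x + 36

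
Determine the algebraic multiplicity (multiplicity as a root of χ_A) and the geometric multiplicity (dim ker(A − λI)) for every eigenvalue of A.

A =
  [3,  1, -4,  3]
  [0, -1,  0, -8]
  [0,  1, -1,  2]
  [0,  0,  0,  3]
λ = -1: alg = 2, geom = 1; λ = 3: alg = 2, geom = 1

Step 1 — factor the characteristic polynomial to read off the algebraic multiplicities:
  χ_A(x) = (x - 3)^2*(x + 1)^2

Step 2 — compute geometric multiplicities via the rank-nullity identity g(λ) = n − rank(A − λI):
  rank(A − (-1)·I) = 3, so dim ker(A − (-1)·I) = n − 3 = 1
  rank(A − (3)·I) = 3, so dim ker(A − (3)·I) = n − 3 = 1

Summary:
  λ = -1: algebraic multiplicity = 2, geometric multiplicity = 1
  λ = 3: algebraic multiplicity = 2, geometric multiplicity = 1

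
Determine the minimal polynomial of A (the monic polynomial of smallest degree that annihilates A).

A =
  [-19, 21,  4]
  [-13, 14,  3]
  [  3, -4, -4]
x^3 + 9*x^2 + 27*x + 27

The characteristic polynomial is χ_A(x) = (x + 3)^3, so the eigenvalues are known. The minimal polynomial is
  m_A(x) = Π_λ (x − λ)^{k_λ}
where k_λ is the size of the *largest* Jordan block for λ (equivalently, the smallest k with (A − λI)^k v = 0 for every generalised eigenvector v of λ).

  λ = -3: largest Jordan block has size 3, contributing (x + 3)^3

So m_A(x) = (x + 3)^3 = x^3 + 9*x^2 + 27*x + 27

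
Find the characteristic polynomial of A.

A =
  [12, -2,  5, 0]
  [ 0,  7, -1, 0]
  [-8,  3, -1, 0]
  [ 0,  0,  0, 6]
x^4 - 24*x^3 + 216*x^2 - 864*x + 1296

Expanding det(x·I − A) (e.g. by cofactor expansion or by noting that A is similar to its Jordan form J, which has the same characteristic polynomial as A) gives
  χ_A(x) = x^4 - 24*x^3 + 216*x^2 - 864*x + 1296
which factors as (x - 6)^4. The eigenvalues (with algebraic multiplicities) are λ = 6 with multiplicity 4.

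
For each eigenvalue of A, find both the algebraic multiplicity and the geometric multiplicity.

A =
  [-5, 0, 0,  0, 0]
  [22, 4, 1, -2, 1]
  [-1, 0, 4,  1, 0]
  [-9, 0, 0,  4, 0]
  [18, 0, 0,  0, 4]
λ = -5: alg = 1, geom = 1; λ = 4: alg = 4, geom = 2

Step 1 — factor the characteristic polynomial to read off the algebraic multiplicities:
  χ_A(x) = (x - 4)^4*(x + 5)

Step 2 — compute geometric multiplicities via the rank-nullity identity g(λ) = n − rank(A − λI):
  rank(A − (-5)·I) = 4, so dim ker(A − (-5)·I) = n − 4 = 1
  rank(A − (4)·I) = 3, so dim ker(A − (4)·I) = n − 3 = 2

Summary:
  λ = -5: algebraic multiplicity = 1, geometric multiplicity = 1
  λ = 4: algebraic multiplicity = 4, geometric multiplicity = 2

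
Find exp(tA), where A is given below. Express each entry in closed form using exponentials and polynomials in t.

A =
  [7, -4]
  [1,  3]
e^{tA} =
  [2*t*exp(5*t) + exp(5*t), -4*t*exp(5*t)]
  [t*exp(5*t), -2*t*exp(5*t) + exp(5*t)]

Strategy: write A = P · J · P⁻¹ where J is a Jordan canonical form, so e^{tA} = P · e^{tJ} · P⁻¹, and e^{tJ} can be computed block-by-block.

A has Jordan form
J =
  [5, 1]
  [0, 5]
(up to reordering of blocks).

Per-block formulas:
  For a 2×2 Jordan block J_2(5): exp(t · J_2(5)) = e^(5t)·(I + t·N), where N is the 2×2 nilpotent shift.

After assembling e^{tJ} and conjugating by P, we get:

e^{tA} =
  [2*t*exp(5*t) + exp(5*t), -4*t*exp(5*t)]
  [t*exp(5*t), -2*t*exp(5*t) + exp(5*t)]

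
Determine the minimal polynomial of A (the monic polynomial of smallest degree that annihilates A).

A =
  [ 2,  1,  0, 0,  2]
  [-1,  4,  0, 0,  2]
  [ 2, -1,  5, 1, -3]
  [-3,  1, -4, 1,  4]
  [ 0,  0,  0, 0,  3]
x^2 - 6*x + 9

The characteristic polynomial is χ_A(x) = (x - 3)^5, so the eigenvalues are known. The minimal polynomial is
  m_A(x) = Π_λ (x − λ)^{k_λ}
where k_λ is the size of the *largest* Jordan block for λ (equivalently, the smallest k with (A − λI)^k v = 0 for every generalised eigenvector v of λ).

  λ = 3: largest Jordan block has size 2, contributing (x − 3)^2

So m_A(x) = (x - 3)^2 = x^2 - 6*x + 9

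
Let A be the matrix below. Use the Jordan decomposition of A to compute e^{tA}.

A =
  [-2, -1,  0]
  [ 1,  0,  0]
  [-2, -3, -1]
e^{tA} =
  [-t*exp(-t) + exp(-t), -t*exp(-t), 0]
  [t*exp(-t), t*exp(-t) + exp(-t), 0]
  [-t^2*exp(-t)/2 - 2*t*exp(-t), -t^2*exp(-t)/2 - 3*t*exp(-t), exp(-t)]

Strategy: write A = P · J · P⁻¹ where J is a Jordan canonical form, so e^{tA} = P · e^{tJ} · P⁻¹, and e^{tJ} can be computed block-by-block.

A has Jordan form
J =
  [-1,  1,  0]
  [ 0, -1,  1]
  [ 0,  0, -1]
(up to reordering of blocks).

Per-block formulas:
  For a 3×3 Jordan block J_3(-1): exp(t · J_3(-1)) = e^(-1t)·(I + t·N + (t^2/2)·N^2), where N is the 3×3 nilpotent shift.

After assembling e^{tJ} and conjugating by P, we get:

e^{tA} =
  [-t*exp(-t) + exp(-t), -t*exp(-t), 0]
  [t*exp(-t), t*exp(-t) + exp(-t), 0]
  [-t^2*exp(-t)/2 - 2*t*exp(-t), -t^2*exp(-t)/2 - 3*t*exp(-t), exp(-t)]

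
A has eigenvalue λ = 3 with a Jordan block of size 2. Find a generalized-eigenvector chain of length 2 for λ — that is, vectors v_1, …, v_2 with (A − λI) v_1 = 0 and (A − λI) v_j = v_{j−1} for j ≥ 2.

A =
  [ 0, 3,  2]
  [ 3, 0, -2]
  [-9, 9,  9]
A Jordan chain for λ = 3 of length 2:
v_1 = (-3, 3, -9)ᵀ
v_2 = (1, 0, 0)ᵀ

Let N = A − (3)·I. We want v_2 with N^2 v_2 = 0 but N^1 v_2 ≠ 0; then v_{j-1} := N · v_j for j = 2, …, 2.

Pick v_2 = (1, 0, 0)ᵀ.
Then v_1 = N · v_2 = (-3, 3, -9)ᵀ.

Sanity check: (A − (3)·I) v_1 = (0, 0, 0)ᵀ = 0. ✓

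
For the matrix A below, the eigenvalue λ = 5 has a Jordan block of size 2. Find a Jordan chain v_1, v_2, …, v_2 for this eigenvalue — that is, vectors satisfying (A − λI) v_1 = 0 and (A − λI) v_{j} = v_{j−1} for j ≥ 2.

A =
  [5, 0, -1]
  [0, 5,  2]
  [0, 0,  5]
A Jordan chain for λ = 5 of length 2:
v_1 = (-1, 2, 0)ᵀ
v_2 = (0, 0, 1)ᵀ

Let N = A − (5)·I. We want v_2 with N^2 v_2 = 0 but N^1 v_2 ≠ 0; then v_{j-1} := N · v_j for j = 2, …, 2.

Pick v_2 = (0, 0, 1)ᵀ.
Then v_1 = N · v_2 = (-1, 2, 0)ᵀ.

Sanity check: (A − (5)·I) v_1 = (0, 0, 0)ᵀ = 0. ✓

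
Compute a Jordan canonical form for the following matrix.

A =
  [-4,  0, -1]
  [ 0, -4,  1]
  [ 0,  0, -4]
J_2(-4) ⊕ J_1(-4)

The characteristic polynomial is
  det(x·I − A) = x^3 + 12*x^2 + 48*x + 64 = (x + 4)^3

Eigenvalues and multiplicities (the geometric multiplicity of λ is n − rank(A − λI), which equals the number of Jordan blocks for λ):
  λ = -4: algebraic multiplicity = 3, geometric multiplicity = 2

Determining the block sizes for each eigenvalue:
  λ = -4: 2 blocks summing to 3 forces exactly one block of size 2 and the rest size 1 → block sizes [2, 1]

Assembling the blocks gives a Jordan form
J =
  [-4,  1,  0]
  [ 0, -4,  0]
  [ 0,  0, -4]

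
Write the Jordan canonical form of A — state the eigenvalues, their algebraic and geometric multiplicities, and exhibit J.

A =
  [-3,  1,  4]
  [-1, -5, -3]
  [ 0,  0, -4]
J_3(-4)

The characteristic polynomial is
  det(x·I − A) = x^3 + 12*x^2 + 48*x + 64 = (x + 4)^3

Eigenvalues and multiplicities (the geometric multiplicity of λ is n − rank(A − λI), which equals the number of Jordan blocks for λ):
  λ = -4: algebraic multiplicity = 3, geometric multiplicity = 1

Determining the block sizes for each eigenvalue:
  λ = -4: one block (gm = 1), so the single block has size am = 3 → block sizes [3]

Assembling the blocks gives a Jordan form
J =
  [-4,  1,  0]
  [ 0, -4,  1]
  [ 0,  0, -4]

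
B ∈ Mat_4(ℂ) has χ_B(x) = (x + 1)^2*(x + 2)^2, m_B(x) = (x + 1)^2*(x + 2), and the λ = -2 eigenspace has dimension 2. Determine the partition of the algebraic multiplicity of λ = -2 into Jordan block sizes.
Block sizes for λ = -2: [1, 1]

Step 1 — from the characteristic polynomial, algebraic multiplicity of λ = -2 is 2. From dim ker(B − (-2)·I) = 2, there are exactly 2 Jordan blocks for λ = -2.
Step 2 — from the minimal polynomial, the factor (x + 2) tells us the largest block for λ = -2 has size 1.
Step 3 — with total size 2, 2 blocks, and largest block 1, the block sizes (in nonincreasing order) are [1, 1].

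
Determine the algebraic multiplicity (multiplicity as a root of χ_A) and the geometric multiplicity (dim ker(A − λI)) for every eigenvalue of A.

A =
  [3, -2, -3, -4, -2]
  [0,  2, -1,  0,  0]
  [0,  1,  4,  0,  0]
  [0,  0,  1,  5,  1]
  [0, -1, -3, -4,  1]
λ = 3: alg = 5, geom = 2

Step 1 — factor the characteristic polynomial to read off the algebraic multiplicities:
  χ_A(x) = (x - 3)^5

Step 2 — compute geometric multiplicities via the rank-nullity identity g(λ) = n − rank(A − λI):
  rank(A − (3)·I) = 3, so dim ker(A − (3)·I) = n − 3 = 2

Summary:
  λ = 3: algebraic multiplicity = 5, geometric multiplicity = 2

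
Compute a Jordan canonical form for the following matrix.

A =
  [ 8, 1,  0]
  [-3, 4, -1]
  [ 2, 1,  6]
J_3(6)

The characteristic polynomial is
  det(x·I − A) = x^3 - 18*x^2 + 108*x - 216 = (x - 6)^3

Eigenvalues and multiplicities (the geometric multiplicity of λ is n − rank(A − λI), which equals the number of Jordan blocks for λ):
  λ = 6: algebraic multiplicity = 3, geometric multiplicity = 1

Determining the block sizes for each eigenvalue:
  λ = 6: one block (gm = 1), so the single block has size am = 3 → block sizes [3]

Assembling the blocks gives a Jordan form
J =
  [6, 1, 0]
  [0, 6, 1]
  [0, 0, 6]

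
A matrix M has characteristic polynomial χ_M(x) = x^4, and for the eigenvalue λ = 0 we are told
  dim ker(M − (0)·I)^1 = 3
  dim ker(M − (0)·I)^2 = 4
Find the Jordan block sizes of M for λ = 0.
Block sizes for λ = 0: [2, 1, 1]

From the dimensions of kernels of powers, the number of Jordan blocks of size at least j is d_j − d_{j−1} where d_j = dim ker(N^j) (with d_0 = 0). Computing the differences gives [3, 1].
The number of blocks of size exactly k is (#blocks of size ≥ k) − (#blocks of size ≥ k + 1), so the partition is: 2 block(s) of size 1, 1 block(s) of size 2.
In nonincreasing order the block sizes are [2, 1, 1].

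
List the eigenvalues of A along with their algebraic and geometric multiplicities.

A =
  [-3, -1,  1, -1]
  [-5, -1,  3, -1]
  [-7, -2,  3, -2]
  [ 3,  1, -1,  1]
λ = 0: alg = 4, geom = 2

Step 1 — factor the characteristic polynomial to read off the algebraic multiplicities:
  χ_A(x) = x^4

Step 2 — compute geometric multiplicities via the rank-nullity identity g(λ) = n − rank(A − λI):
  rank(A − (0)·I) = 2, so dim ker(A − (0)·I) = n − 2 = 2

Summary:
  λ = 0: algebraic multiplicity = 4, geometric multiplicity = 2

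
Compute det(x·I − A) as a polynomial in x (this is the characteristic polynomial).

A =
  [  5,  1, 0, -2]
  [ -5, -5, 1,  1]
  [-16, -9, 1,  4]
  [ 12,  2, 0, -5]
x^4 + 4*x^3 + 6*x^2 + 4*x + 1

Expanding det(x·I − A) (e.g. by cofactor expansion or by noting that A is similar to its Jordan form J, which has the same characteristic polynomial as A) gives
  χ_A(x) = x^4 + 4*x^3 + 6*x^2 + 4*x + 1
which factors as (x + 1)^4. The eigenvalues (with algebraic multiplicities) are λ = -1 with multiplicity 4.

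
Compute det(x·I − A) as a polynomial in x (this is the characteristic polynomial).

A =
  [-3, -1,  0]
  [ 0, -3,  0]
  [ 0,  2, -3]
x^3 + 9*x^2 + 27*x + 27

Expanding det(x·I − A) (e.g. by cofactor expansion or by noting that A is similar to its Jordan form J, which has the same characteristic polynomial as A) gives
  χ_A(x) = x^3 + 9*x^2 + 27*x + 27
which factors as (x + 3)^3. The eigenvalues (with algebraic multiplicities) are λ = -3 with multiplicity 3.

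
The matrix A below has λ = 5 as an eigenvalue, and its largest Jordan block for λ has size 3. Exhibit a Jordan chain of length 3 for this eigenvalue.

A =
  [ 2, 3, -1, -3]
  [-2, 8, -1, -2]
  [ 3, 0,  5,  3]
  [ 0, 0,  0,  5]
A Jordan chain for λ = 5 of length 3:
v_1 = (0, -3, -9, 0)ᵀ
v_2 = (-3, -2, 3, 0)ᵀ
v_3 = (1, 0, 0, 0)ᵀ

Let N = A − (5)·I. We want v_3 with N^3 v_3 = 0 but N^2 v_3 ≠ 0; then v_{j-1} := N · v_j for j = 3, …, 2.

Pick v_3 = (1, 0, 0, 0)ᵀ.
Then v_2 = N · v_3 = (-3, -2, 3, 0)ᵀ.
Then v_1 = N · v_2 = (0, -3, -9, 0)ᵀ.

Sanity check: (A − (5)·I) v_1 = (0, 0, 0, 0)ᵀ = 0. ✓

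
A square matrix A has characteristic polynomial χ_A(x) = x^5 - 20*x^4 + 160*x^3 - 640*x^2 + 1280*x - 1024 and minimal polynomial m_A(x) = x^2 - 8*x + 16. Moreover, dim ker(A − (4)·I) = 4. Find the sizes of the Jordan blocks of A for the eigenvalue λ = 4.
Block sizes for λ = 4: [2, 1, 1, 1]

Step 1 — from the characteristic polynomial, algebraic multiplicity of λ = 4 is 5. From dim ker(A − (4)·I) = 4, there are exactly 4 Jordan blocks for λ = 4.
Step 2 — from the minimal polynomial, the factor (x − 4)^2 tells us the largest block for λ = 4 has size 2.
Step 3 — with total size 5, 4 blocks, and largest block 2, the block sizes (in nonincreasing order) are [2, 1, 1, 1].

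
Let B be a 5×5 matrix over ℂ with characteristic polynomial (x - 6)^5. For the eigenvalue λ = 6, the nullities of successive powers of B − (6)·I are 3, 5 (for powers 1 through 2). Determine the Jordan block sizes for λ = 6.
Block sizes for λ = 6: [2, 2, 1]

From the dimensions of kernels of powers, the number of Jordan blocks of size at least j is d_j − d_{j−1} where d_j = dim ker(N^j) (with d_0 = 0). Computing the differences gives [3, 2].
The number of blocks of size exactly k is (#blocks of size ≥ k) − (#blocks of size ≥ k + 1), so the partition is: 1 block(s) of size 1, 2 block(s) of size 2.
In nonincreasing order the block sizes are [2, 2, 1].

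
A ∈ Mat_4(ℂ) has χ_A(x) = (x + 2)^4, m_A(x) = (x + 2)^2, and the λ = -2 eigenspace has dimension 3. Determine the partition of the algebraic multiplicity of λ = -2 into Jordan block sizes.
Block sizes for λ = -2: [2, 1, 1]

Step 1 — from the characteristic polynomial, algebraic multiplicity of λ = -2 is 4. From dim ker(A − (-2)·I) = 3, there are exactly 3 Jordan blocks for λ = -2.
Step 2 — from the minimal polynomial, the factor (x + 2)^2 tells us the largest block for λ = -2 has size 2.
Step 3 — with total size 4, 3 blocks, and largest block 2, the block sizes (in nonincreasing order) are [2, 1, 1].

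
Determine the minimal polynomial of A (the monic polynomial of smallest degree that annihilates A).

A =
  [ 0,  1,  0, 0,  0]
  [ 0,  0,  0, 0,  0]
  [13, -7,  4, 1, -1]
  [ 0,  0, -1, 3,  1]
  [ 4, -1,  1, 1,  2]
x^5 - 9*x^4 + 27*x^3 - 27*x^2

The characteristic polynomial is χ_A(x) = x^2*(x - 3)^3, so the eigenvalues are known. The minimal polynomial is
  m_A(x) = Π_λ (x − λ)^{k_λ}
where k_λ is the size of the *largest* Jordan block for λ (equivalently, the smallest k with (A − λI)^k v = 0 for every generalised eigenvector v of λ).

  λ = 0: largest Jordan block has size 2, contributing (x − 0)^2
  λ = 3: largest Jordan block has size 3, contributing (x − 3)^3

So m_A(x) = x^2*(x - 3)^3 = x^5 - 9*x^4 + 27*x^3 - 27*x^2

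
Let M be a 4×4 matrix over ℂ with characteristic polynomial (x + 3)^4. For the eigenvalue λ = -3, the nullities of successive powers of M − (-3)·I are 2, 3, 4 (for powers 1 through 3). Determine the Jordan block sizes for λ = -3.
Block sizes for λ = -3: [3, 1]

From the dimensions of kernels of powers, the number of Jordan blocks of size at least j is d_j − d_{j−1} where d_j = dim ker(N^j) (with d_0 = 0). Computing the differences gives [2, 1, 1].
The number of blocks of size exactly k is (#blocks of size ≥ k) − (#blocks of size ≥ k + 1), so the partition is: 1 block(s) of size 1, 1 block(s) of size 3.
In nonincreasing order the block sizes are [3, 1].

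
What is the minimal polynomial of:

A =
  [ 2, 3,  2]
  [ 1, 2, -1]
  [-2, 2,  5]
x^3 - 9*x^2 + 27*x - 27

The characteristic polynomial is χ_A(x) = (x - 3)^3, so the eigenvalues are known. The minimal polynomial is
  m_A(x) = Π_λ (x − λ)^{k_λ}
where k_λ is the size of the *largest* Jordan block for λ (equivalently, the smallest k with (A − λI)^k v = 0 for every generalised eigenvector v of λ).

  λ = 3: largest Jordan block has size 3, contributing (x − 3)^3

So m_A(x) = (x - 3)^3 = x^3 - 9*x^2 + 27*x - 27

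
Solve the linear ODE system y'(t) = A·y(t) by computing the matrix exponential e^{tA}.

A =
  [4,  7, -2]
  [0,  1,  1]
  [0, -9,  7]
e^{tA} =
  [exp(4*t), -3*t^2*exp(4*t)/2 + 7*t*exp(4*t), t^2*exp(4*t)/2 - 2*t*exp(4*t)]
  [0, -3*t*exp(4*t) + exp(4*t), t*exp(4*t)]
  [0, -9*t*exp(4*t), 3*t*exp(4*t) + exp(4*t)]

Strategy: write A = P · J · P⁻¹ where J is a Jordan canonical form, so e^{tA} = P · e^{tJ} · P⁻¹, and e^{tJ} can be computed block-by-block.

A has Jordan form
J =
  [4, 1, 0]
  [0, 4, 1]
  [0, 0, 4]
(up to reordering of blocks).

Per-block formulas:
  For a 3×3 Jordan block J_3(4): exp(t · J_3(4)) = e^(4t)·(I + t·N + (t^2/2)·N^2), where N is the 3×3 nilpotent shift.

After assembling e^{tJ} and conjugating by P, we get:

e^{tA} =
  [exp(4*t), -3*t^2*exp(4*t)/2 + 7*t*exp(4*t), t^2*exp(4*t)/2 - 2*t*exp(4*t)]
  [0, -3*t*exp(4*t) + exp(4*t), t*exp(4*t)]
  [0, -9*t*exp(4*t), 3*t*exp(4*t) + exp(4*t)]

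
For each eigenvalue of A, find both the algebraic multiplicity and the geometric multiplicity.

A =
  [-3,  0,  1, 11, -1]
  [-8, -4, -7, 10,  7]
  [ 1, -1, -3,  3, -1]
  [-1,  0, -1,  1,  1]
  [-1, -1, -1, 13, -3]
λ = -4: alg = 3, geom = 1; λ = 0: alg = 2, geom = 1

Step 1 — factor the characteristic polynomial to read off the algebraic multiplicities:
  χ_A(x) = x^2*(x + 4)^3

Step 2 — compute geometric multiplicities via the rank-nullity identity g(λ) = n − rank(A − λI):
  rank(A − (-4)·I) = 4, so dim ker(A − (-4)·I) = n − 4 = 1
  rank(A − (0)·I) = 4, so dim ker(A − (0)·I) = n − 4 = 1

Summary:
  λ = -4: algebraic multiplicity = 3, geometric multiplicity = 1
  λ = 0: algebraic multiplicity = 2, geometric multiplicity = 1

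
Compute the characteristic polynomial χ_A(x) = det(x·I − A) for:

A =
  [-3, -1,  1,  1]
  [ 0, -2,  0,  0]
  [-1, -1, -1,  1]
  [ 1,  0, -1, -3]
x^4 + 9*x^3 + 30*x^2 + 44*x + 24

Expanding det(x·I − A) (e.g. by cofactor expansion or by noting that A is similar to its Jordan form J, which has the same characteristic polynomial as A) gives
  χ_A(x) = x^4 + 9*x^3 + 30*x^2 + 44*x + 24
which factors as (x + 2)^3*(x + 3). The eigenvalues (with algebraic multiplicities) are λ = -3 with multiplicity 1, λ = -2 with multiplicity 3.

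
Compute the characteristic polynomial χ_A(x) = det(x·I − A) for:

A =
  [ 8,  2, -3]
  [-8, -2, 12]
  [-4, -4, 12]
x^3 - 18*x^2 + 108*x - 216

Expanding det(x·I − A) (e.g. by cofactor expansion or by noting that A is similar to its Jordan form J, which has the same characteristic polynomial as A) gives
  χ_A(x) = x^3 - 18*x^2 + 108*x - 216
which factors as (x - 6)^3. The eigenvalues (with algebraic multiplicities) are λ = 6 with multiplicity 3.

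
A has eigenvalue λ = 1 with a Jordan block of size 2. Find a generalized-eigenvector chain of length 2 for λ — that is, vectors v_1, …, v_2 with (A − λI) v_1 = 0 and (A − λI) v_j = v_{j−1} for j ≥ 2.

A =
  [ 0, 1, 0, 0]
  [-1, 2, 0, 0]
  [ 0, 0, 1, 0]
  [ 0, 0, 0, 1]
A Jordan chain for λ = 1 of length 2:
v_1 = (-1, -1, 0, 0)ᵀ
v_2 = (1, 0, 0, 0)ᵀ

Let N = A − (1)·I. We want v_2 with N^2 v_2 = 0 but N^1 v_2 ≠ 0; then v_{j-1} := N · v_j for j = 2, …, 2.

Pick v_2 = (1, 0, 0, 0)ᵀ.
Then v_1 = N · v_2 = (-1, -1, 0, 0)ᵀ.

Sanity check: (A − (1)·I) v_1 = (0, 0, 0, 0)ᵀ = 0. ✓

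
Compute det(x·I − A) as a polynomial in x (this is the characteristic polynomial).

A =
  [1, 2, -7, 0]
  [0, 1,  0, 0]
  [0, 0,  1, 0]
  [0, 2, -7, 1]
x^4 - 4*x^3 + 6*x^2 - 4*x + 1

Expanding det(x·I − A) (e.g. by cofactor expansion or by noting that A is similar to its Jordan form J, which has the same characteristic polynomial as A) gives
  χ_A(x) = x^4 - 4*x^3 + 6*x^2 - 4*x + 1
which factors as (x - 1)^4. The eigenvalues (with algebraic multiplicities) are λ = 1 with multiplicity 4.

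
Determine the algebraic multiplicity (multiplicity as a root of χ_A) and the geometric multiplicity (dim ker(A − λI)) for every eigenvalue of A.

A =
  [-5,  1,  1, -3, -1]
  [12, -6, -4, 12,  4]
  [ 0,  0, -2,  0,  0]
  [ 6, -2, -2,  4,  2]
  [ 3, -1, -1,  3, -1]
λ = -2: alg = 5, geom = 4

Step 1 — factor the characteristic polynomial to read off the algebraic multiplicities:
  χ_A(x) = (x + 2)^5

Step 2 — compute geometric multiplicities via the rank-nullity identity g(λ) = n − rank(A − λI):
  rank(A − (-2)·I) = 1, so dim ker(A − (-2)·I) = n − 1 = 4

Summary:
  λ = -2: algebraic multiplicity = 5, geometric multiplicity = 4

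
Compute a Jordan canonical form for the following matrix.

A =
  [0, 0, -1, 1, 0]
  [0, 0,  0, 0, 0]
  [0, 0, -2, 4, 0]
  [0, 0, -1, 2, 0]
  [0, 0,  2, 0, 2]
J_3(0) ⊕ J_1(0) ⊕ J_1(2)

The characteristic polynomial is
  det(x·I − A) = x^5 - 2*x^4 = x^4*(x - 2)

Eigenvalues and multiplicities (the geometric multiplicity of λ is n − rank(A − λI), which equals the number of Jordan blocks for λ):
  λ = 0: algebraic multiplicity = 4, geometric multiplicity = 2
  λ = 2: algebraic multiplicity = 1, geometric multiplicity = 1

Determining the block sizes for each eigenvalue:
  λ = 0: with am = 4 and gm = 2, the partition is not yet determined (e.g. several partitions of 4 into 2 parts exist). Let N = A − (0)·I. Computing rank(N^1) = 3, rank(N^2) = 2, rank(N^3) = 1; the number of blocks of size ≥ j is rank(N^{j−1}) − rank(N^j), giving [2, 1, 1]. So we have 1 block(s) of size 3, 1 block(s) of size 1 → block sizes [3, 1]
  λ = 2: one block (gm = 1), so the single block has size am = 1 → block sizes [1]

Assembling the blocks gives a Jordan form
J =
  [0, 1, 0, 0, 0]
  [0, 0, 1, 0, 0]
  [0, 0, 0, 0, 0]
  [0, 0, 0, 0, 0]
  [0, 0, 0, 0, 2]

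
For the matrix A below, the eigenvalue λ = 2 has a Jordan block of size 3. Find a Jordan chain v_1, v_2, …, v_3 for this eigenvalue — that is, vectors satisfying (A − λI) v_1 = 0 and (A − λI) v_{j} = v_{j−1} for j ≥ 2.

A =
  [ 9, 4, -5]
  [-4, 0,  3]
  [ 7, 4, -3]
A Jordan chain for λ = 2 of length 3:
v_1 = (-2, 1, -2)ᵀ
v_2 = (7, -4, 7)ᵀ
v_3 = (1, 0, 0)ᵀ

Let N = A − (2)·I. We want v_3 with N^3 v_3 = 0 but N^2 v_3 ≠ 0; then v_{j-1} := N · v_j for j = 3, …, 2.

Pick v_3 = (1, 0, 0)ᵀ.
Then v_2 = N · v_3 = (7, -4, 7)ᵀ.
Then v_1 = N · v_2 = (-2, 1, -2)ᵀ.

Sanity check: (A − (2)·I) v_1 = (0, 0, 0)ᵀ = 0. ✓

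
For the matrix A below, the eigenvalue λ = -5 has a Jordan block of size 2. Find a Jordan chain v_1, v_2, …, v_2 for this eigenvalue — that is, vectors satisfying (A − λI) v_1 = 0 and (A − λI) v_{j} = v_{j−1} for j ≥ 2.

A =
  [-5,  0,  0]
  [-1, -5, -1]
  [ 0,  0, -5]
A Jordan chain for λ = -5 of length 2:
v_1 = (0, -1, 0)ᵀ
v_2 = (1, 0, 0)ᵀ

Let N = A − (-5)·I. We want v_2 with N^2 v_2 = 0 but N^1 v_2 ≠ 0; then v_{j-1} := N · v_j for j = 2, …, 2.

Pick v_2 = (1, 0, 0)ᵀ.
Then v_1 = N · v_2 = (0, -1, 0)ᵀ.

Sanity check: (A − (-5)·I) v_1 = (0, 0, 0)ᵀ = 0. ✓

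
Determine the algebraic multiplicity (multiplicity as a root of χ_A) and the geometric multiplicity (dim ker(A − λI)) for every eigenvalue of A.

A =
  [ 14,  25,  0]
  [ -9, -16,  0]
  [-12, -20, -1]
λ = -1: alg = 3, geom = 2

Step 1 — factor the characteristic polynomial to read off the algebraic multiplicities:
  χ_A(x) = (x + 1)^3

Step 2 — compute geometric multiplicities via the rank-nullity identity g(λ) = n − rank(A − λI):
  rank(A − (-1)·I) = 1, so dim ker(A − (-1)·I) = n − 1 = 2

Summary:
  λ = -1: algebraic multiplicity = 3, geometric multiplicity = 2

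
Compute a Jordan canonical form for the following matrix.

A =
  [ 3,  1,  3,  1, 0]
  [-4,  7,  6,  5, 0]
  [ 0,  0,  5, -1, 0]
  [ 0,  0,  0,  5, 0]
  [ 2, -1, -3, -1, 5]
J_2(5) ⊕ J_2(5) ⊕ J_1(5)

The characteristic polynomial is
  det(x·I − A) = x^5 - 25*x^4 + 250*x^3 - 1250*x^2 + 3125*x - 3125 = (x - 5)^5

Eigenvalues and multiplicities (the geometric multiplicity of λ is n − rank(A − λI), which equals the number of Jordan blocks for λ):
  λ = 5: algebraic multiplicity = 5, geometric multiplicity = 3

Determining the block sizes for each eigenvalue:
  λ = 5: with am = 5 and gm = 3, the partition is not yet determined (e.g. several partitions of 5 into 3 parts exist). Let N = A − (5)·I. Computing rank(N^1) = 2, rank(N^2) = 0; the number of blocks of size ≥ j is rank(N^{j−1}) − rank(N^j), giving [3, 2]. So we have 2 block(s) of size 2, 1 block(s) of size 1 → block sizes [2, 2, 1]

Assembling the blocks gives a Jordan form
J =
  [5, 1, 0, 0, 0]
  [0, 5, 0, 0, 0]
  [0, 0, 5, 1, 0]
  [0, 0, 0, 5, 0]
  [0, 0, 0, 0, 5]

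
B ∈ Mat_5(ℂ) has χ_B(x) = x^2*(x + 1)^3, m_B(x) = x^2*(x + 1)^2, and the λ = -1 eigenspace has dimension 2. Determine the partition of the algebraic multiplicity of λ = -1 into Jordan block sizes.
Block sizes for λ = -1: [2, 1]

Step 1 — from the characteristic polynomial, algebraic multiplicity of λ = -1 is 3. From dim ker(B − (-1)·I) = 2, there are exactly 2 Jordan blocks for λ = -1.
Step 2 — from the minimal polynomial, the factor (x + 1)^2 tells us the largest block for λ = -1 has size 2.
Step 3 — with total size 3, 2 blocks, and largest block 2, the block sizes (in nonincreasing order) are [2, 1].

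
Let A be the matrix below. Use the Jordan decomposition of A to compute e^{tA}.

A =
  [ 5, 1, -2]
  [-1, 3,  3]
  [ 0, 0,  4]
e^{tA} =
  [t*exp(4*t) + exp(4*t), t*exp(4*t), t^2*exp(4*t)/2 - 2*t*exp(4*t)]
  [-t*exp(4*t), -t*exp(4*t) + exp(4*t), -t^2*exp(4*t)/2 + 3*t*exp(4*t)]
  [0, 0, exp(4*t)]

Strategy: write A = P · J · P⁻¹ where J is a Jordan canonical form, so e^{tA} = P · e^{tJ} · P⁻¹, and e^{tJ} can be computed block-by-block.

A has Jordan form
J =
  [4, 1, 0]
  [0, 4, 1]
  [0, 0, 4]
(up to reordering of blocks).

Per-block formulas:
  For a 3×3 Jordan block J_3(4): exp(t · J_3(4)) = e^(4t)·(I + t·N + (t^2/2)·N^2), where N is the 3×3 nilpotent shift.

After assembling e^{tJ} and conjugating by P, we get:

e^{tA} =
  [t*exp(4*t) + exp(4*t), t*exp(4*t), t^2*exp(4*t)/2 - 2*t*exp(4*t)]
  [-t*exp(4*t), -t*exp(4*t) + exp(4*t), -t^2*exp(4*t)/2 + 3*t*exp(4*t)]
  [0, 0, exp(4*t)]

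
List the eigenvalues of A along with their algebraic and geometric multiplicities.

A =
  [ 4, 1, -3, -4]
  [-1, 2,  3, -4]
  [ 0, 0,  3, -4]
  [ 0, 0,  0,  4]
λ = 3: alg = 3, geom = 2; λ = 4: alg = 1, geom = 1

Step 1 — factor the characteristic polynomial to read off the algebraic multiplicities:
  χ_A(x) = (x - 4)*(x - 3)^3

Step 2 — compute geometric multiplicities via the rank-nullity identity g(λ) = n − rank(A − λI):
  rank(A − (3)·I) = 2, so dim ker(A − (3)·I) = n − 2 = 2
  rank(A − (4)·I) = 3, so dim ker(A − (4)·I) = n − 3 = 1

Summary:
  λ = 3: algebraic multiplicity = 3, geometric multiplicity = 2
  λ = 4: algebraic multiplicity = 1, geometric multiplicity = 1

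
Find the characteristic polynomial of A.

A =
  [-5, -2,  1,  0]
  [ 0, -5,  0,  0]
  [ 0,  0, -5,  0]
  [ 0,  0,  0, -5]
x^4 + 20*x^3 + 150*x^2 + 500*x + 625

Expanding det(x·I − A) (e.g. by cofactor expansion or by noting that A is similar to its Jordan form J, which has the same characteristic polynomial as A) gives
  χ_A(x) = x^4 + 20*x^3 + 150*x^2 + 500*x + 625
which factors as (x + 5)^4. The eigenvalues (with algebraic multiplicities) are λ = -5 with multiplicity 4.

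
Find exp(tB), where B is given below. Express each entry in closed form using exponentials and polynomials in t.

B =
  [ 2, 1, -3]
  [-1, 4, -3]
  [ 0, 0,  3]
e^{tB} =
  [-t*exp(3*t) + exp(3*t), t*exp(3*t), -3*t*exp(3*t)]
  [-t*exp(3*t), t*exp(3*t) + exp(3*t), -3*t*exp(3*t)]
  [0, 0, exp(3*t)]

Strategy: write B = P · J · P⁻¹ where J is a Jordan canonical form, so e^{tB} = P · e^{tJ} · P⁻¹, and e^{tJ} can be computed block-by-block.

B has Jordan form
J =
  [3, 1, 0]
  [0, 3, 0]
  [0, 0, 3]
(up to reordering of blocks).

Per-block formulas:
  For a 1×1 block at λ = 3: exp(t · [3]) = [e^(3t)].
  For a 2×2 Jordan block J_2(3): exp(t · J_2(3)) = e^(3t)·(I + t·N), where N is the 2×2 nilpotent shift.

After assembling e^{tJ} and conjugating by P, we get:

e^{tB} =
  [-t*exp(3*t) + exp(3*t), t*exp(3*t), -3*t*exp(3*t)]
  [-t*exp(3*t), t*exp(3*t) + exp(3*t), -3*t*exp(3*t)]
  [0, 0, exp(3*t)]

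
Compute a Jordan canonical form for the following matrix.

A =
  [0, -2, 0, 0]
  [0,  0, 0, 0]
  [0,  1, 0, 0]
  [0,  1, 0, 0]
J_2(0) ⊕ J_1(0) ⊕ J_1(0)

The characteristic polynomial is
  det(x·I − A) = x^4

Eigenvalues and multiplicities (the geometric multiplicity of λ is n − rank(A − λI), which equals the number of Jordan blocks for λ):
  λ = 0: algebraic multiplicity = 4, geometric multiplicity = 3

Determining the block sizes for each eigenvalue:
  λ = 0: 3 blocks summing to 4 forces exactly one block of size 2 and the rest size 1 → block sizes [2, 1, 1]

Assembling the blocks gives a Jordan form
J =
  [0, 1, 0, 0]
  [0, 0, 0, 0]
  [0, 0, 0, 0]
  [0, 0, 0, 0]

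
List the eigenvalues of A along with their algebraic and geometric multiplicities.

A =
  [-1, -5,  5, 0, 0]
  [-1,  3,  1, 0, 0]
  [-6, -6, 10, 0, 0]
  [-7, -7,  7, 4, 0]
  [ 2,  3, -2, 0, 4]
λ = 4: alg = 5, geom = 3

Step 1 — factor the characteristic polynomial to read off the algebraic multiplicities:
  χ_A(x) = (x - 4)^5

Step 2 — compute geometric multiplicities via the rank-nullity identity g(λ) = n − rank(A − λI):
  rank(A − (4)·I) = 2, so dim ker(A − (4)·I) = n − 2 = 3

Summary:
  λ = 4: algebraic multiplicity = 5, geometric multiplicity = 3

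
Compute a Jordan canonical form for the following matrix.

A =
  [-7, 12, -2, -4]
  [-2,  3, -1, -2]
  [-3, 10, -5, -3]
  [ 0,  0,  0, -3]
J_3(-3) ⊕ J_1(-3)

The characteristic polynomial is
  det(x·I − A) = x^4 + 12*x^3 + 54*x^2 + 108*x + 81 = (x + 3)^4

Eigenvalues and multiplicities (the geometric multiplicity of λ is n − rank(A − λI), which equals the number of Jordan blocks for λ):
  λ = -3: algebraic multiplicity = 4, geometric multiplicity = 2

Determining the block sizes for each eigenvalue:
  λ = -3: with am = 4 and gm = 2, the partition is not yet determined (e.g. several partitions of 4 into 2 parts exist). Let N = A − (-3)·I. Computing rank(N^1) = 2, rank(N^2) = 1, rank(N^3) = 0; the number of blocks of size ≥ j is rank(N^{j−1}) − rank(N^j), giving [2, 1, 1]. So we have 1 block(s) of size 3, 1 block(s) of size 1 → block sizes [3, 1]

Assembling the blocks gives a Jordan form
J =
  [-3,  1,  0,  0]
  [ 0, -3,  1,  0]
  [ 0,  0, -3,  0]
  [ 0,  0,  0, -3]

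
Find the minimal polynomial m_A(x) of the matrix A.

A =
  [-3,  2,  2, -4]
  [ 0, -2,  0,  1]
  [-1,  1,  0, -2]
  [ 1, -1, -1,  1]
x^3 + 3*x^2 + 3*x + 1

The characteristic polynomial is χ_A(x) = (x + 1)^4, so the eigenvalues are known. The minimal polynomial is
  m_A(x) = Π_λ (x − λ)^{k_λ}
where k_λ is the size of the *largest* Jordan block for λ (equivalently, the smallest k with (A − λI)^k v = 0 for every generalised eigenvector v of λ).

  λ = -1: largest Jordan block has size 3, contributing (x + 1)^3

So m_A(x) = (x + 1)^3 = x^3 + 3*x^2 + 3*x + 1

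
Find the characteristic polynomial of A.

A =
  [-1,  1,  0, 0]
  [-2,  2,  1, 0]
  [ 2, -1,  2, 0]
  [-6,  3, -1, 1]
x^4 - 4*x^3 + 6*x^2 - 4*x + 1

Expanding det(x·I − A) (e.g. by cofactor expansion or by noting that A is similar to its Jordan form J, which has the same characteristic polynomial as A) gives
  χ_A(x) = x^4 - 4*x^3 + 6*x^2 - 4*x + 1
which factors as (x - 1)^4. The eigenvalues (with algebraic multiplicities) are λ = 1 with multiplicity 4.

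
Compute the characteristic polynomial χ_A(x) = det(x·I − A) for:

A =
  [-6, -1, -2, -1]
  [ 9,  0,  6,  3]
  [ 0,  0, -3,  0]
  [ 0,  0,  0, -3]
x^4 + 12*x^3 + 54*x^2 + 108*x + 81

Expanding det(x·I − A) (e.g. by cofactor expansion or by noting that A is similar to its Jordan form J, which has the same characteristic polynomial as A) gives
  χ_A(x) = x^4 + 12*x^3 + 54*x^2 + 108*x + 81
which factors as (x + 3)^4. The eigenvalues (with algebraic multiplicities) are λ = -3 with multiplicity 4.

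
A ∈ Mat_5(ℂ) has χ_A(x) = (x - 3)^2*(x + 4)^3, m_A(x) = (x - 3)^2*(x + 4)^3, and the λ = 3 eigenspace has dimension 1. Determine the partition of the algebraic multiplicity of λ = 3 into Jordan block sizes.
Block sizes for λ = 3: [2]

Step 1 — from the characteristic polynomial, algebraic multiplicity of λ = 3 is 2. From dim ker(A − (3)·I) = 1, there are exactly 1 Jordan blocks for λ = 3.
Step 2 — from the minimal polynomial, the factor (x − 3)^2 tells us the largest block for λ = 3 has size 2.
Step 3 — with total size 2, 1 blocks, and largest block 2, the block sizes (in nonincreasing order) are [2].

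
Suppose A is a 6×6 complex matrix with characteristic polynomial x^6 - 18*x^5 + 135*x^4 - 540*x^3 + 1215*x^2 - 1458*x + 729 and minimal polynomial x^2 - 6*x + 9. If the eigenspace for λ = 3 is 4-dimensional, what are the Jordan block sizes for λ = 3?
Block sizes for λ = 3: [2, 2, 1, 1]

Step 1 — from the characteristic polynomial, algebraic multiplicity of λ = 3 is 6. From dim ker(A − (3)·I) = 4, there are exactly 4 Jordan blocks for λ = 3.
Step 2 — from the minimal polynomial, the factor (x − 3)^2 tells us the largest block for λ = 3 has size 2.
Step 3 — with total size 6, 4 blocks, and largest block 2, the block sizes (in nonincreasing order) are [2, 2, 1, 1].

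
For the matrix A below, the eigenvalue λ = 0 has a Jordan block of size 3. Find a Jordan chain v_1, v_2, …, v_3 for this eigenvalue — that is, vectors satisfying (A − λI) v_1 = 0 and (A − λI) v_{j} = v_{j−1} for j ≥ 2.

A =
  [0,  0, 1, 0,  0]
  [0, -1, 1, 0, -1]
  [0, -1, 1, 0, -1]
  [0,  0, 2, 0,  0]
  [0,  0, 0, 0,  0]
A Jordan chain for λ = 0 of length 3:
v_1 = (-1, 0, 0, -2, 0)ᵀ
v_2 = (0, -1, -1, 0, 0)ᵀ
v_3 = (0, 1, 0, 0, 0)ᵀ

Let N = A − (0)·I. We want v_3 with N^3 v_3 = 0 but N^2 v_3 ≠ 0; then v_{j-1} := N · v_j for j = 3, …, 2.

Pick v_3 = (0, 1, 0, 0, 0)ᵀ.
Then v_2 = N · v_3 = (0, -1, -1, 0, 0)ᵀ.
Then v_1 = N · v_2 = (-1, 0, 0, -2, 0)ᵀ.

Sanity check: (A − (0)·I) v_1 = (0, 0, 0, 0, 0)ᵀ = 0. ✓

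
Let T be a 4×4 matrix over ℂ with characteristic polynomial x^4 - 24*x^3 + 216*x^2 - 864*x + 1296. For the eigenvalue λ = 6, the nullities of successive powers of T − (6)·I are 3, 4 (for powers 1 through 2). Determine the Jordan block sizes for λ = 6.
Block sizes for λ = 6: [2, 1, 1]

From the dimensions of kernels of powers, the number of Jordan blocks of size at least j is d_j − d_{j−1} where d_j = dim ker(N^j) (with d_0 = 0). Computing the differences gives [3, 1].
The number of blocks of size exactly k is (#blocks of size ≥ k) − (#blocks of size ≥ k + 1), so the partition is: 2 block(s) of size 1, 1 block(s) of size 2.
In nonincreasing order the block sizes are [2, 1, 1].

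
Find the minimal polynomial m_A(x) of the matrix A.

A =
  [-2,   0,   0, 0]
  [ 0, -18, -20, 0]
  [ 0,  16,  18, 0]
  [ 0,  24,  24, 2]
x^2 - 4

The characteristic polynomial is χ_A(x) = (x - 2)^2*(x + 2)^2, so the eigenvalues are known. The minimal polynomial is
  m_A(x) = Π_λ (x − λ)^{k_λ}
where k_λ is the size of the *largest* Jordan block for λ (equivalently, the smallest k with (A − λI)^k v = 0 for every generalised eigenvector v of λ).

  λ = -2: largest Jordan block has size 1, contributing (x + 2)
  λ = 2: largest Jordan block has size 1, contributing (x − 2)

So m_A(x) = (x - 2)*(x + 2) = x^2 - 4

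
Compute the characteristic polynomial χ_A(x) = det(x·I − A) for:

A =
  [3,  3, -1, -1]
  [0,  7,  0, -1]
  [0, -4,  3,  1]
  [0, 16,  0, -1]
x^4 - 12*x^3 + 54*x^2 - 108*x + 81

Expanding det(x·I − A) (e.g. by cofactor expansion or by noting that A is similar to its Jordan form J, which has the same characteristic polynomial as A) gives
  χ_A(x) = x^4 - 12*x^3 + 54*x^2 - 108*x + 81
which factors as (x - 3)^4. The eigenvalues (with algebraic multiplicities) are λ = 3 with multiplicity 4.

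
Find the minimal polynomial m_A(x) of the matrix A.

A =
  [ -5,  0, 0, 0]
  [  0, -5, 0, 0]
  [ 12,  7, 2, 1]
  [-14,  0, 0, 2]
x^3 + x^2 - 16*x + 20

The characteristic polynomial is χ_A(x) = (x - 2)^2*(x + 5)^2, so the eigenvalues are known. The minimal polynomial is
  m_A(x) = Π_λ (x − λ)^{k_λ}
where k_λ is the size of the *largest* Jordan block for λ (equivalently, the smallest k with (A − λI)^k v = 0 for every generalised eigenvector v of λ).

  λ = -5: largest Jordan block has size 1, contributing (x + 5)
  λ = 2: largest Jordan block has size 2, contributing (x − 2)^2

So m_A(x) = (x - 2)^2*(x + 5) = x^3 + x^2 - 16*x + 20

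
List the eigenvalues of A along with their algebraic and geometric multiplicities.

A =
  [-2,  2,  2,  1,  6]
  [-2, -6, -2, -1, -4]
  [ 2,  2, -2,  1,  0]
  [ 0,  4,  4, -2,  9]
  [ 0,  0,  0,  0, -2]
λ = -4: alg = 2, geom = 2; λ = -2: alg = 3, geom = 1

Step 1 — factor the characteristic polynomial to read off the algebraic multiplicities:
  χ_A(x) = (x + 2)^3*(x + 4)^2

Step 2 — compute geometric multiplicities via the rank-nullity identity g(λ) = n − rank(A − λI):
  rank(A − (-4)·I) = 3, so dim ker(A − (-4)·I) = n − 3 = 2
  rank(A − (-2)·I) = 4, so dim ker(A − (-2)·I) = n − 4 = 1

Summary:
  λ = -4: algebraic multiplicity = 2, geometric multiplicity = 2
  λ = -2: algebraic multiplicity = 3, geometric multiplicity = 1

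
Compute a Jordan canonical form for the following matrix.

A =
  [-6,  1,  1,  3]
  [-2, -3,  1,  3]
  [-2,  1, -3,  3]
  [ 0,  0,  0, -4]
J_2(-4) ⊕ J_1(-4) ⊕ J_1(-4)

The characteristic polynomial is
  det(x·I − A) = x^4 + 16*x^3 + 96*x^2 + 256*x + 256 = (x + 4)^4

Eigenvalues and multiplicities (the geometric multiplicity of λ is n − rank(A − λI), which equals the number of Jordan blocks for λ):
  λ = -4: algebraic multiplicity = 4, geometric multiplicity = 3

Determining the block sizes for each eigenvalue:
  λ = -4: 3 blocks summing to 4 forces exactly one block of size 2 and the rest size 1 → block sizes [2, 1, 1]

Assembling the blocks gives a Jordan form
J =
  [-4,  1,  0,  0]
  [ 0, -4,  0,  0]
  [ 0,  0, -4,  0]
  [ 0,  0,  0, -4]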